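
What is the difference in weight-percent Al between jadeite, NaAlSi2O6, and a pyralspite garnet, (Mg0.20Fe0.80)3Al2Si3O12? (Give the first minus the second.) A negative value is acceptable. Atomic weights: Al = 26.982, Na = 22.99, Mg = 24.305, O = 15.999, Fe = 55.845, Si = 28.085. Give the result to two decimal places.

Al in NaAlSi2O6: molar mass 202.136 g/mol; 1×26.982 = 26.982 g → 13.35 wt%.
Al in (Mg0.20Fe0.80)3Al2Si3O12: molar mass 478.818 g/mol; 2×26.982 = 53.964 g → 11.27 wt%.
Difference = 13.35 − 11.27 = 2.08 percentage points.

2.08 percentage points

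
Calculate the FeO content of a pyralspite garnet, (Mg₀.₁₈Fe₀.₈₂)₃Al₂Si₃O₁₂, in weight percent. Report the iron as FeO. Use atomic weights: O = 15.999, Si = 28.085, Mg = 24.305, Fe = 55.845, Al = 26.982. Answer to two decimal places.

Molar mass of (Mg₀.₁₈Fe₀.₈₂)₃Al₂Si₃O₁₂ = 0.54·24.305 + 2.46·55.845 + 2·26.982 + 3·28.085 + 12·15.999 = 480.710 g/mol.
Each formula unit contains 2.46 Fe, equivalent to 2.46/1 = 2.4600 mol FeO.
M(FeO) = 1×55.845 + 1×15.999 = 71.844 g/mol.
Mass of FeO per formula unit = 2.4600 × 71.844 = 176.736 g.
FeO wt% = 176.736 / 480.710 × 100 = 36.77%.

36.77 wt%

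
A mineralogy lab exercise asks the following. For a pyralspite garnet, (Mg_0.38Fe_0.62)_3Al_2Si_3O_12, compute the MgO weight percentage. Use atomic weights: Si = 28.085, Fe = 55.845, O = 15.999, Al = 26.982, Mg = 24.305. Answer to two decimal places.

9.95 wt%

M((Mg_0.38Fe_0.62)_3Al_2Si_3O_12) = 461.786 g/mol; M(MgO) = 40.304 g/mol.
Moles MgO per formula unit = 1.14 Mg ÷ 1 = 1.1400.
MgO fraction = (1.1400 × 40.304) / 461.786 = 45.947/461.786 = 0.0995.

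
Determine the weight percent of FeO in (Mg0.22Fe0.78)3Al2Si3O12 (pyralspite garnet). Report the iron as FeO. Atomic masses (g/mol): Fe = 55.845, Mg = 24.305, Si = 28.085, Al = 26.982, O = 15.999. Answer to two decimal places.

35.25 wt%

M((Mg0.22Fe0.78)3Al2Si3O12) = 476.926 g/mol; M(FeO) = 71.844 g/mol.
Moles FeO per formula unit = 2.34 Fe ÷ 1 = 2.3400.
FeO fraction = (2.3400 × 71.844) / 476.926 = 168.115/476.926 = 0.3525.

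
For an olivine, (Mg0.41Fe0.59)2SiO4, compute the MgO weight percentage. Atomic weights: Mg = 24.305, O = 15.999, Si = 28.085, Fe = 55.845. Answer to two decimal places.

Formula mass = 177.908 g/mol.
0.82 Mg → 0.8200 mol MgO per formula unit; M(MgO) = 40.304, so MgO mass = 33.049 g.
33.049/177.908 × 100 = 18.58 wt%.

18.58 wt%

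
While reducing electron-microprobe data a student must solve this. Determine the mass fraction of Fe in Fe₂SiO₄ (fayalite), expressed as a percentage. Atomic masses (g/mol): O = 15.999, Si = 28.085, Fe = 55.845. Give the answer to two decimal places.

Molar mass of Fe₂SiO₄: 2*55.845 + 1*28.085 + 4*15.999 = 203.771 g/mol.
Mass of Fe per formula unit: 2 × 55.845 = 111.690 g.
Weight fraction Fe = 111.690 / 203.771 = 0.5481.

54.81 weight percent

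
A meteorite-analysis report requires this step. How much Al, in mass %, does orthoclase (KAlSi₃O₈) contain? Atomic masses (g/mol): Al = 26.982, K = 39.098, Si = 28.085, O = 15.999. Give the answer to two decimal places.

Molar mass of KAlSi₃O₈: 1×39.098 + 1×26.982 + 3×28.085 + 8×15.999 = 278.327 g/mol.
Mass of Al per formula unit: 1 × 26.982 = 26.982 g.
Weight fraction Al = 26.982 / 278.327 = 0.0969.

9.69 mass %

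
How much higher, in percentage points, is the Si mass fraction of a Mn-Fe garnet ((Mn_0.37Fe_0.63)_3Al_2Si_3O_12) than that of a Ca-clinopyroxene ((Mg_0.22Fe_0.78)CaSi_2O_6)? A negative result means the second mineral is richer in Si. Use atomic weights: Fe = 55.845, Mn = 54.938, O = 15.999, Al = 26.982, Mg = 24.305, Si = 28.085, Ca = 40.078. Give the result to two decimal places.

-6.33 percentage points

M((Mn_0.37Fe_0.63)_3Al_2Si_3O_12) = 496.735 g/mol, so wt% Si = 84.255/496.735 × 100 = 16.96%.
M((Mg_0.22Fe_0.78)CaSi_2O_6) = 241.148 g/mol, so wt% Si = 56.170/241.148 × 100 = 23.29%.
16.96 − 23.29 = -6.33 pp.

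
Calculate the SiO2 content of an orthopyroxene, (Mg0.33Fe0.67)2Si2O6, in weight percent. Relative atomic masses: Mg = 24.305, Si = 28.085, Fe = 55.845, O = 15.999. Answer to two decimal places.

M((Mg0.33Fe0.67)2Si2O6) = 243.038 g/mol; M(SiO2) = 60.083 g/mol.
Moles SiO2 per formula unit = 2 Si ÷ 1 = 2.0000.
SiO2 fraction = (2.0000 × 60.083) / 243.038 = 120.166/243.038 = 0.4944.

49.44 wt%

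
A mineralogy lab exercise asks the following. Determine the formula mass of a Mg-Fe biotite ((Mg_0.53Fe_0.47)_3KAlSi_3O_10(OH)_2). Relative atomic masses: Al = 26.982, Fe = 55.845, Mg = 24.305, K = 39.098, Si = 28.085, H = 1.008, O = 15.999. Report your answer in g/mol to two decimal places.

The formula mass is the sum 1.59*24.305 + 1.41*55.845 + 1*39.098 + 1*26.982 + 3*28.085 + 12*15.999 + 2*1.008.

461.73 g/mol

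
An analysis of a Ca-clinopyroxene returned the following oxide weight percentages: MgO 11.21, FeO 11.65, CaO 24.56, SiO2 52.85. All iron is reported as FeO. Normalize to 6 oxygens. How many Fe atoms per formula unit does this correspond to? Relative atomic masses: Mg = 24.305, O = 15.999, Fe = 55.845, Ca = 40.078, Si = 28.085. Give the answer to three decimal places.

MgO (M=40.304): mol = 0.27814; Mg = 0.27814, O = 0.27814.
FeO (M=71.844): mol = 0.16216; Fe = 0.16216, O = 0.16216.
CaO (M=56.077): mol = 0.43797; Ca = 0.43797, O = 0.43797.
SiO2 (M=60.083): mol = 0.87962; Si = 0.87962, O = 1.75924.
ΣO = 2.63751; factor = 6/ΣO = 2.27487.
Fe apfu = 0.16216 × 2.27487 = 0.369.

0.369 Fe apfu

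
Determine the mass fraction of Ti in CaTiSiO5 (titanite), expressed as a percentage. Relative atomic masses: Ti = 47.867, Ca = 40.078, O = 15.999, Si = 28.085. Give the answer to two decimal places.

M(CaTiSiO5) = 196.025 g/mol.
Ti contributes 1 × 47.867 = 47.867 g per mole.
47.867/196.025 = 0.2442 → 24.42%.

24.42 weight percent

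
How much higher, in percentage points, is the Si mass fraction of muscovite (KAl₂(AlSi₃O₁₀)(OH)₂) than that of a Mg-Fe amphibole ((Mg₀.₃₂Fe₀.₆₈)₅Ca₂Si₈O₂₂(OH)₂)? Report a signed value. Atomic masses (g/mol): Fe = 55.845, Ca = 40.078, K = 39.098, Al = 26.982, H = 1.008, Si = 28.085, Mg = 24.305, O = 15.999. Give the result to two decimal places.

M(KAl₂(AlSi₃O₁₀)(OH)₂) = 398.303 g/mol, so wt% Si = 84.255/398.303 × 100 = 21.15%.
M((Mg₀.₃₂Fe₀.₆₈)₅Ca₂Si₈O₂₂(OH)₂) = 919.589 g/mol, so wt% Si = 224.680/919.589 × 100 = 24.43%.
21.15 − 24.43 = -3.28 pp.

-3.28 percentage points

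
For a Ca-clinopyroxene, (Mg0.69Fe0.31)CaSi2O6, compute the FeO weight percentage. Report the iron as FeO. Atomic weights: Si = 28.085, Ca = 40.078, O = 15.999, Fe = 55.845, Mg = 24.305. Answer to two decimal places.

Formula mass = 226.324 g/mol.
0.31 Fe → 0.3100 mol FeO per formula unit; M(FeO) = 71.844, so FeO mass = 22.272 g.
22.272/226.324 × 100 = 9.84 wt%.

9.84 wt%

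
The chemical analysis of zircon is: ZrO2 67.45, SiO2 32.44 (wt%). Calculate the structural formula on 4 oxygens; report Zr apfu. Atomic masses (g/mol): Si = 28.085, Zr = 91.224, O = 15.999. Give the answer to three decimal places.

1.007 Zr apfu

67.45 wt% ZrO2 ÷ 123.222 g/mol = 0.54739 mol, giving 0.54739 Zr and 1.09478 O.
32.44 wt% SiO2 ÷ 60.083 g/mol = 0.53992 mol, giving 0.53992 Si and 1.07984 O.
Oxygen sums to 2.17462; scaling by 4/2.17462 = 1.83940 puts the formula on 4 O.
Zr: 0.54739 × 1.83940 = 1.007 atoms per formula unit.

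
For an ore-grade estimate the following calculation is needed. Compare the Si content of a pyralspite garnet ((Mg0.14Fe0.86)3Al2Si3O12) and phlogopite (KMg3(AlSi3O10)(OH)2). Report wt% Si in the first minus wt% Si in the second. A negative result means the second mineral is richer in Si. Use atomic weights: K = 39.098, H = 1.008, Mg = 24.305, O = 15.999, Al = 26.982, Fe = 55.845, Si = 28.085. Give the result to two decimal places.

-2.80 percentage points

First mineral: 84.255 g Si in 484.495 g formula = 17.39 wt% Si.
Second mineral: 84.255 g Si in 417.254 g formula = 20.19 wt% Si.
17.39% − 20.19% gives a difference of -2.80 percentage points.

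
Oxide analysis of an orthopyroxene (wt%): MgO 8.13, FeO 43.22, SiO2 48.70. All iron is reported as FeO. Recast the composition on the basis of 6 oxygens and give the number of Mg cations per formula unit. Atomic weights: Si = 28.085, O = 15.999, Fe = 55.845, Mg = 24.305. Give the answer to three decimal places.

0.499 Mg apfu

MgO: 8.13/40.304 = 0.20172 mol → 0.20172 mol Mg, 0.20172 mol O.
FeO: 43.22/71.844 = 0.60158 mol → 0.60158 mol Fe, 0.60158 mol O.
SiO2: 48.70/60.083 = 0.81055 mol → 0.81055 mol Si, 1.62110 mol O.
Total oxygen = 2.42440 mol. Normalization factor = 6/2.42440 = 2.47484.
Mg per 6 O = 0.20172 × 2.47484 = 0.499.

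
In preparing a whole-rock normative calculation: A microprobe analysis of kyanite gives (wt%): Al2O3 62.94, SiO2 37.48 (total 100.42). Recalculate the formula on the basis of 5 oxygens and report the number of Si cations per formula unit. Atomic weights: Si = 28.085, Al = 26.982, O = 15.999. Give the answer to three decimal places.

1.006 Si apfu

62.94 wt% Al2O3 ÷ 101.961 g/mol = 0.61729 mol, giving 1.23458 Al and 1.85187 O.
37.48 wt% SiO2 ÷ 60.083 g/mol = 0.62380 mol, giving 0.62380 Si and 1.24760 O.
Oxygen sums to 3.09947; scaling by 5/3.09947 = 1.61318 puts the formula on 5 O.
Si: 0.62380 × 1.61318 = 1.006 atoms per formula unit.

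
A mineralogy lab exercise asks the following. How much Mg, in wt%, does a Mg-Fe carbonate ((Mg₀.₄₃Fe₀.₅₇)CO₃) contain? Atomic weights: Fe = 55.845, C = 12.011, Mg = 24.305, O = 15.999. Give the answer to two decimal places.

10.22 wt%

Formula mass = 0.43*24.305 + 0.57*55.845 + 1*12.011 + 3*15.999 = 102.291 g/mol, of which 10.451 g is Mg.
So Mg makes up 10.451/102.291 = 0.1022 of the mass, i.e. 10.22%.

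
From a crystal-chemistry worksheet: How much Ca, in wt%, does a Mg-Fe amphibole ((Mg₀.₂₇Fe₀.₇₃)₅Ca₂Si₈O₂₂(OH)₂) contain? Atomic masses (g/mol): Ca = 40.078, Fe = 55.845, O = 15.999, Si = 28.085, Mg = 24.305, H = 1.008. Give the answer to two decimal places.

M((Mg₀.₂₇Fe₀.₇₃)₅Ca₂Si₈O₂₂(OH)₂) = 927.474 g/mol.
Ca contributes 2 × 40.078 = 80.156 g per mole.
80.156/927.474 = 0.0864 → 8.64%.

8.64 wt%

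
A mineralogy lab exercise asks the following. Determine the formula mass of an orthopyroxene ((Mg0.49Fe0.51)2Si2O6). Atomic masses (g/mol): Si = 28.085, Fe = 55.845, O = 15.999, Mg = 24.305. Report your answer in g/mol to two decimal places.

232.94 g/mol

Mg: 0.98 × 24.305 = 23.8189
Fe: 1.02 × 55.845 = 56.9619
Si: 2 × 28.085 = 56.1700
O: 6 × 15.999 = 95.9940
Summing the contributions gives the formula mass.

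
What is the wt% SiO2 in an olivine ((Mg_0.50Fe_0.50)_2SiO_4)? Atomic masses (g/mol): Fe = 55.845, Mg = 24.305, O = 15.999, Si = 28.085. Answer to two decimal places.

34.89 wt%

Formula mass = 172.231 g/mol.
1 Si → 1.0000 mol SiO2 per formula unit; M(SiO2) = 60.083, so SiO2 mass = 60.083 g.
60.083/172.231 × 100 = 34.89 wt%.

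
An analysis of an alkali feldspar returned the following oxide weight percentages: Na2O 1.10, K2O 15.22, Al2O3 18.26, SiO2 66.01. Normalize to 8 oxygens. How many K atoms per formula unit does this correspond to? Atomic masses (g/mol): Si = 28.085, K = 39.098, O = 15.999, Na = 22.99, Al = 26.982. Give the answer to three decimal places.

0.887 K apfu

Na2O: 1.10/61.979 = 0.01775 mol → 0.03550 mol Na, 0.01775 mol O.
K2O: 15.22/94.195 = 0.16158 mol → 0.32316 mol K, 0.16158 mol O.
Al2O3: 18.26/101.961 = 0.17909 mol → 0.35818 mol Al, 0.53727 mol O.
SiO2: 66.01/60.083 = 1.09865 mol → 1.09865 mol Si, 2.19730 mol O.
Total oxygen = 2.91390 mol. Normalization factor = 8/2.91390 = 2.74546.
K per 8 O = 0.32316 × 2.74546 = 0.887.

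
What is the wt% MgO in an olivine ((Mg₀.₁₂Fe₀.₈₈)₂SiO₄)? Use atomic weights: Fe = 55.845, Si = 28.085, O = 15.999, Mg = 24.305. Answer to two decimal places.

4.93 wt%

Formula mass = 196.201 g/mol.
0.24 Mg → 0.2400 mol MgO per formula unit; M(MgO) = 40.304, so MgO mass = 9.673 g.
9.673/196.201 × 100 = 4.93 wt%.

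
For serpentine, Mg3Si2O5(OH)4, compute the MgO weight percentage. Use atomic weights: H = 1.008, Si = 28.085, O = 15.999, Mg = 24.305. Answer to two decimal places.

43.63 wt%

Molar mass of Mg3Si2O5(OH)4 = 3·24.305 + 2·28.085 + 9·15.999 + 4·1.008 = 277.108 g/mol.
Each formula unit contains 3 Mg, equivalent to 3/1 = 3.0000 mol MgO.
M(MgO) = 1×24.305 + 1×15.999 = 40.304 g/mol.
Mass of MgO per formula unit = 3.0000 × 40.304 = 120.912 g.
MgO wt% = 120.912 / 277.108 × 100 = 43.63%.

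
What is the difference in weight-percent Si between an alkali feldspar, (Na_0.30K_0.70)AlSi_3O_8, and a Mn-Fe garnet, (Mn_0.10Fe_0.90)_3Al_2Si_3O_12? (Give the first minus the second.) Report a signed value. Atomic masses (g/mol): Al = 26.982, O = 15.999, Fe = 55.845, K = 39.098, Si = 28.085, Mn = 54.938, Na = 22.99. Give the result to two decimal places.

13.87 percentage points

Si in (Na_0.30K_0.70)AlSi_3O_8: molar mass 273.495 g/mol; 3×28.085 = 84.255 g → 30.81 wt%.
Si in (Mn_0.10Fe_0.90)_3Al_2Si_3O_12: molar mass 497.470 g/mol; 3×28.085 = 84.255 g → 16.94 wt%.
Difference = 30.81 − 16.94 = 13.87 percentage points.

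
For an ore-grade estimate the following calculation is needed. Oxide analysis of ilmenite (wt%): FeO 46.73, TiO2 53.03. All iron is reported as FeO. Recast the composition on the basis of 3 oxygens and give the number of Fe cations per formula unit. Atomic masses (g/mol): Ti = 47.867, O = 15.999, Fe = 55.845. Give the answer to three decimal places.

FeO (M=71.844): mol = 0.65044; Fe = 0.65044, O = 0.65044.
TiO2 (M=79.865): mol = 0.66400; Ti = 0.66400, O = 1.32800.
ΣO = 1.97844; factor = 3/ΣO = 1.51635.
Fe apfu = 0.65044 × 1.51635 = 0.986.

0.986 Fe apfu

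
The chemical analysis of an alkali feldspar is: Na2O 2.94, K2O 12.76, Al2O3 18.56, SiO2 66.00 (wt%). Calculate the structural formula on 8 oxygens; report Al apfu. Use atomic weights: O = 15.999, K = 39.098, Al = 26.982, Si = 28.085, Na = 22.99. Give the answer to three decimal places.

0.995 Al apfu

Na2O (M=61.979): mol = 0.04744; Na = 0.09488, O = 0.04744.
K2O (M=94.195): mol = 0.13546; K = 0.27092, O = 0.13546.
Al2O3 (M=101.961): mol = 0.18203; Al = 0.36406, O = 0.54609.
SiO2 (M=60.083): mol = 1.09848; Si = 1.09848, O = 2.19696.
ΣO = 2.92595; factor = 8/ΣO = 2.73415.
Al apfu = 0.36406 × 2.73415 = 0.995.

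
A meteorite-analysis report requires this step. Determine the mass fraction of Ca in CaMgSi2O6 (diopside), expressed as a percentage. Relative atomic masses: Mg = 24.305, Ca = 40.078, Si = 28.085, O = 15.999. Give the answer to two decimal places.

18.51 weight percent

Molar mass of CaMgSi2O6: 1·40.078 + 1·24.305 + 2·28.085 + 6·15.999 = 216.547 g/mol.
Mass of Ca per formula unit: 1 × 40.078 = 40.078 g.
Weight fraction Ca = 40.078 / 216.547 = 0.1851.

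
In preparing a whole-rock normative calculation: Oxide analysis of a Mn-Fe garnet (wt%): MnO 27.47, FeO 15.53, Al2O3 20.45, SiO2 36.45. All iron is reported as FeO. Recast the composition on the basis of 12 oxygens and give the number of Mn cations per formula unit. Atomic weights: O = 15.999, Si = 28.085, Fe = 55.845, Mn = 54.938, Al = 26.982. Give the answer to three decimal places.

MnO: 27.47/70.937 = 0.38725 mol → 0.38725 mol Mn, 0.38725 mol O.
FeO: 15.53/71.844 = 0.21616 mol → 0.21616 mol Fe, 0.21616 mol O.
Al2O3: 20.45/101.961 = 0.20057 mol → 0.40114 mol Al, 0.60171 mol O.
SiO2: 36.45/60.083 = 0.60666 mol → 0.60666 mol Si, 1.21332 mol O.
Total oxygen = 2.41844 mol. Normalization factor = 12/2.41844 = 4.96188.
Mn per 12 O = 0.38725 × 4.96188 = 1.921.

1.921 Mn apfu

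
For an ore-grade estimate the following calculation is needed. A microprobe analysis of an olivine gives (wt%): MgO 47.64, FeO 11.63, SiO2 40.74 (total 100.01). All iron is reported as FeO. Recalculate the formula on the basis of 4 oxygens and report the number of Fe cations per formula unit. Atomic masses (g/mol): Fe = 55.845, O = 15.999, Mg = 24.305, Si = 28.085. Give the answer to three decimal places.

MgO: 47.64/40.304 = 1.18202 mol → 1.18202 mol Mg, 1.18202 mol O.
FeO: 11.63/71.844 = 0.16188 mol → 0.16188 mol Fe, 0.16188 mol O.
SiO2: 40.74/60.083 = 0.67806 mol → 0.67806 mol Si, 1.35612 mol O.
Total oxygen = 2.70002 mol. Normalization factor = 4/2.70002 = 1.48147.
Fe per 4 O = 0.16188 × 1.48147 = 0.240.

0.240 Fe apfu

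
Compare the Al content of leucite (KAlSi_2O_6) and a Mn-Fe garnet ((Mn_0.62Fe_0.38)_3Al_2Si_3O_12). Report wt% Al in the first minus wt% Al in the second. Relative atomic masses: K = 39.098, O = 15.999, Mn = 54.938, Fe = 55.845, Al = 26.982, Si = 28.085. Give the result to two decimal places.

1.48 percentage points

M(KAlSi_2O_6) = 218.244 g/mol, so wt% Al = 26.982/218.244 × 100 = 12.36%.
M((Mn_0.62Fe_0.38)_3Al_2Si_3O_12) = 496.055 g/mol, so wt% Al = 53.964/496.055 × 100 = 10.88%.
12.36 − 10.88 = 1.48 pp.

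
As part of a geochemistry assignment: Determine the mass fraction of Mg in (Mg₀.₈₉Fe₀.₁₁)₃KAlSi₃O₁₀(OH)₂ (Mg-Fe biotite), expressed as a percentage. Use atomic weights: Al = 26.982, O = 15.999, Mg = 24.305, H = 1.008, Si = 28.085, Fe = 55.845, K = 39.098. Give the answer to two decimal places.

15.17 wt%

Molar mass of (Mg₀.₈₉Fe₀.₁₁)₃KAlSi₃O₁₀(OH)₂: 2.67×24.305 + 0.33×55.845 + 1×39.098 + 1×26.982 + 3×28.085 + 12×15.999 + 2×1.008 = 427.662 g/mol.
Mass of Mg per formula unit: 2.67 × 24.305 = 64.894 g.
Weight fraction Mg = 64.894 / 427.662 = 0.1517.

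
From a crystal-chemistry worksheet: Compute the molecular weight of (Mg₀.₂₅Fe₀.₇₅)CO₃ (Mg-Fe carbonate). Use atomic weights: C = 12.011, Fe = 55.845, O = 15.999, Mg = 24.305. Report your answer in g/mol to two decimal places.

107.97 g/mol

M = 0.25(24.305) + 0.75(55.845) + 1(12.011) + 3(15.999)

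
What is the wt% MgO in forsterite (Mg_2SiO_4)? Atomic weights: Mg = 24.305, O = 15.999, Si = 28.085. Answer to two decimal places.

57.29 wt%

Molar mass of Mg_2SiO_4 = 2*24.305 + 1*28.085 + 4*15.999 = 140.691 g/mol.
Each formula unit contains 2 Mg, equivalent to 2/1 = 2.0000 mol MgO.
M(MgO) = 1×24.305 + 1×15.999 = 40.304 g/mol.
Mass of MgO per formula unit = 2.0000 × 40.304 = 80.608 g.
MgO wt% = 80.608 / 140.691 × 100 = 57.29%.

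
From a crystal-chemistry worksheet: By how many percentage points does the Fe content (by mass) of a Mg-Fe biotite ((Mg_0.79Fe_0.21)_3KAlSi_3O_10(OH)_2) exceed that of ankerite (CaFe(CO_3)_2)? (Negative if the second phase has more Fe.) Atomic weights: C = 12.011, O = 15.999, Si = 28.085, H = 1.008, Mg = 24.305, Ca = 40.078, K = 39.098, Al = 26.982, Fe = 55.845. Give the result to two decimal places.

-17.81 percentage points

M((Mg_0.79Fe_0.21)_3KAlSi_3O_10(OH)_2) = 437.124 g/mol, so wt% Fe = 35.182/437.124 × 100 = 8.05%.
M(CaFe(CO_3)_2) = 215.939 g/mol, so wt% Fe = 55.845/215.939 × 100 = 25.86%.
8.05 − 25.86 = -17.81 pp.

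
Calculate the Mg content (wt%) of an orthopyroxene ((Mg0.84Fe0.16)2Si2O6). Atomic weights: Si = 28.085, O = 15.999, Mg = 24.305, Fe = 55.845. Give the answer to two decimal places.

19.36 wt%

Formula mass = 1.68×24.305 + 0.32×55.845 + 2×28.085 + 6×15.999 = 210.867 g/mol, of which 40.832 g is Mg.
So Mg makes up 40.832/210.867 = 0.1936 of the mass, i.e. 19.36%.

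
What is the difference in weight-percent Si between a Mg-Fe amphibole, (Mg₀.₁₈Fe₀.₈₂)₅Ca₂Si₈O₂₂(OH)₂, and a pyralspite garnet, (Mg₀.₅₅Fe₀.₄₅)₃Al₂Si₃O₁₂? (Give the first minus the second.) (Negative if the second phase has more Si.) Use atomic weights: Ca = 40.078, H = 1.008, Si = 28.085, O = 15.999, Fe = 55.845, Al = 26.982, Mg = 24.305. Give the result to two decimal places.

M((Mg₀.₁₈Fe₀.₈₂)₅Ca₂Si₈O₂₂(OH)₂) = 941.667 g/mol, so wt% Si = 224.680/941.667 × 100 = 23.86%.
M((Mg₀.₅₅Fe₀.₄₅)₃Al₂Si₃O₁₂) = 445.701 g/mol, so wt% Si = 84.255/445.701 × 100 = 18.90%.
23.86 − 18.90 = 4.96 pp.

4.96 percentage points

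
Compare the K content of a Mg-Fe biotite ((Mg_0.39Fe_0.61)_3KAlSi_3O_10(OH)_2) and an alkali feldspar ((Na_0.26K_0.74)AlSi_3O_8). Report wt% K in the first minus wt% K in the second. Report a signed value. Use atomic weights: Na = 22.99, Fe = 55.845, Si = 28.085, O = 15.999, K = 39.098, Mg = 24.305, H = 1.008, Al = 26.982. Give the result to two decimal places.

-2.32 percentage points

M((Mg_0.39Fe_0.61)_3KAlSi_3O_10(OH)_2) = 474.972 g/mol, so wt% K = 39.098/474.972 × 100 = 8.23%.
M((Na_0.26K_0.74)AlSi_3O_8) = 274.139 g/mol, so wt% K = 28.933/274.139 × 100 = 10.55%.
8.23 − 10.55 = -2.32 pp.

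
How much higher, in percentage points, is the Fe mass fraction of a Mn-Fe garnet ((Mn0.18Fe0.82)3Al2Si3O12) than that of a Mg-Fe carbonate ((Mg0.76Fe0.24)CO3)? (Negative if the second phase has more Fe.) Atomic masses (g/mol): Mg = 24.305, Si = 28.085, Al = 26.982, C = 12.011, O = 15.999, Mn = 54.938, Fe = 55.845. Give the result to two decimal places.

13.04 percentage points

M((Mn0.18Fe0.82)3Al2Si3O12) = 497.252 g/mol, so wt% Fe = 137.379/497.252 × 100 = 27.63%.
M((Mg0.76Fe0.24)CO3) = 91.883 g/mol, so wt% Fe = 13.403/91.883 × 100 = 14.59%.
27.63 − 14.59 = 13.04 pp.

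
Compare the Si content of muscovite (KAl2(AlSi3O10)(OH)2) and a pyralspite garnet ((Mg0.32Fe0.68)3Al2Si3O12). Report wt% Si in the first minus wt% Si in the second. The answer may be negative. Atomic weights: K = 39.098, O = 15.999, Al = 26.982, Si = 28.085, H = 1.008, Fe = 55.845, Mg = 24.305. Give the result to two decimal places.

M(KAl2(AlSi3O10)(OH)2) = 398.303 g/mol, so wt% Si = 84.255/398.303 × 100 = 21.15%.
M((Mg0.32Fe0.68)3Al2Si3O12) = 467.464 g/mol, so wt% Si = 84.255/467.464 × 100 = 18.02%.
21.15 − 18.02 = 3.13 pp.

3.13 percentage points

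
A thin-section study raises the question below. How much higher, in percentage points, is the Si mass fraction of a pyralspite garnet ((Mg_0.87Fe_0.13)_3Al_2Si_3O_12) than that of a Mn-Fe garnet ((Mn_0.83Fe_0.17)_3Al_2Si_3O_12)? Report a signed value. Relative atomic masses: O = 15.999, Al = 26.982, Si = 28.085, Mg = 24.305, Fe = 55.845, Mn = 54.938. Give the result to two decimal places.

3.28 percentage points

First mineral: 84.255 g Si in 415.423 g formula = 20.28 wt% Si.
Second mineral: 84.255 g Si in 495.484 g formula = 17.00 wt% Si.
20.28% − 17.00% gives a difference of 3.28 percentage points.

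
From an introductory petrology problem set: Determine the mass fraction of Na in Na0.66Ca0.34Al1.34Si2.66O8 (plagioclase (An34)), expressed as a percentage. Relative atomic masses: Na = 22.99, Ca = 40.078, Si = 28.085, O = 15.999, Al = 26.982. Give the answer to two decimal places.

Formula mass = 0.66×22.99 + 0.34×40.078 + 1.34×26.982 + 2.66×28.085 + 8×15.999 = 267.654 g/mol, of which 15.173 g is Na.
So Na makes up 15.173/267.654 = 0.0567 of the mass, i.e. 5.67%.

5.67 mass %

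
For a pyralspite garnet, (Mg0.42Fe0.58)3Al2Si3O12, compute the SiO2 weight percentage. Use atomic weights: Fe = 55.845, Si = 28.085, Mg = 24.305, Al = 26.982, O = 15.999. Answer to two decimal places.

39.36 wt%

Formula mass = 458.002 g/mol.
3 Si → 3.0000 mol SiO2 per formula unit; M(SiO2) = 60.083, so SiO2 mass = 180.249 g.
180.249/458.002 × 100 = 39.36 wt%.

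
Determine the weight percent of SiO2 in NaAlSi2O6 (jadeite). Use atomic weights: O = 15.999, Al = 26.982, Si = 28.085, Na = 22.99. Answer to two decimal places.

Molar mass of NaAlSi2O6 = 1·22.99 + 1·26.982 + 2·28.085 + 6·15.999 = 202.136 g/mol.
Each formula unit contains 2 Si, equivalent to 2/1 = 2.0000 mol SiO2.
M(SiO2) = 1×28.085 + 2×15.999 = 60.083 g/mol.
Mass of SiO2 per formula unit = 2.0000 × 60.083 = 120.166 g.
SiO2 wt% = 120.166 / 202.136 × 100 = 59.45%.

59.45 wt%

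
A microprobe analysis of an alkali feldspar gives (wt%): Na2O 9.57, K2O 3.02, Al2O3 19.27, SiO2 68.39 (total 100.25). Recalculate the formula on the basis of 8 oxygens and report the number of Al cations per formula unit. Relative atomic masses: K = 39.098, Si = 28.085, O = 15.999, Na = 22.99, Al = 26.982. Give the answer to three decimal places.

0.998 Al apfu

9.57 wt% Na2O ÷ 61.979 g/mol = 0.15441 mol, giving 0.30882 Na and 0.15441 O.
3.02 wt% K2O ÷ 94.195 g/mol = 0.03206 mol, giving 0.06412 K and 0.03206 O.
19.27 wt% Al2O3 ÷ 101.961 g/mol = 0.18899 mol, giving 0.37798 Al and 0.56697 O.
68.39 wt% SiO2 ÷ 60.083 g/mol = 1.13826 mol, giving 1.13826 Si and 2.27652 O.
Oxygen sums to 3.02996; scaling by 8/3.02996 = 2.64030 puts the formula on 8 O.
Al: 0.37798 × 2.64030 = 0.998 atoms per formula unit.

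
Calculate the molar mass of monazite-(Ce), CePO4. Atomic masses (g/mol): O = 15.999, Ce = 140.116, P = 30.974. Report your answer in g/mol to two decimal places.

235.09 g/mol

The formula mass is the sum 1*140.116 + 1*30.974 + 4*15.999.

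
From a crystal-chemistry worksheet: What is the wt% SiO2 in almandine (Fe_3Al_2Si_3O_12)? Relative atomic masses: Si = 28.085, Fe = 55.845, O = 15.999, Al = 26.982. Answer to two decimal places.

36.21 wt%

M(Fe_3Al_2Si_3O_12) = 497.742 g/mol; M(SiO2) = 60.083 g/mol.
Moles SiO2 per formula unit = 3 Si ÷ 1 = 3.0000.
SiO2 fraction = (3.0000 × 60.083) / 497.742 = 180.249/497.742 = 0.3621.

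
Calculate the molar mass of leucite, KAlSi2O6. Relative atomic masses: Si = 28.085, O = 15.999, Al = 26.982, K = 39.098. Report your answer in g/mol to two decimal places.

218.24 g/mol

The formula mass is the sum 1(39.098) + 1(26.982) + 2(28.085) + 6(15.999).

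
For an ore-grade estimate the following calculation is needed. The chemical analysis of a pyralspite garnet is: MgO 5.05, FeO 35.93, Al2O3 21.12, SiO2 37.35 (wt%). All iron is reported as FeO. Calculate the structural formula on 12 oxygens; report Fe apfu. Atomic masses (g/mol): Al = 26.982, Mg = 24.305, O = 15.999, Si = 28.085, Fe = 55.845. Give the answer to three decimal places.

MgO (M=40.304): mol = 0.12530; Mg = 0.12530, O = 0.12530.
FeO (M=71.844): mol = 0.50011; Fe = 0.50011, O = 0.50011.
Al2O3 (M=101.961): mol = 0.20714; Al = 0.41428, O = 0.62142.
SiO2 (M=60.083): mol = 0.62164; Si = 0.62164, O = 1.24328.
ΣO = 2.49011; factor = 12/ΣO = 4.81906.
Fe apfu = 0.50011 × 4.81906 = 2.410.

2.410 Fe apfu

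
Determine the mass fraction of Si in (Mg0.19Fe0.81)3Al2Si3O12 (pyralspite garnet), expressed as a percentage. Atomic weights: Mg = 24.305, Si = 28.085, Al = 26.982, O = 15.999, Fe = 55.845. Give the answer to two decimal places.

17.56 mass %

Molar mass of (Mg0.19Fe0.81)3Al2Si3O12: 0.57×24.305 + 2.43×55.845 + 2×26.982 + 3×28.085 + 12×15.999 = 479.764 g/mol.
Mass of Si per formula unit: 3 × 28.085 = 84.255 g.
Weight fraction Si = 84.255 / 479.764 = 0.1756.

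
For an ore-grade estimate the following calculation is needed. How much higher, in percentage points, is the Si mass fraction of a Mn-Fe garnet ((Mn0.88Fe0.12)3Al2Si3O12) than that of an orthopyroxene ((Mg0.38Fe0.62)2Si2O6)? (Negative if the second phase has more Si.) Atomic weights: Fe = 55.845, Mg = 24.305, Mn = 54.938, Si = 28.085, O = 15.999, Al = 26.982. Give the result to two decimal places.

-6.41 percentage points

Si in (Mn0.88Fe0.12)3Al2Si3O12: molar mass 495.348 g/mol; 3×28.085 = 84.255 g → 17.01 wt%.
Si in (Mg0.38Fe0.62)2Si2O6: molar mass 239.884 g/mol; 2×28.085 = 56.170 g → 23.42 wt%.
Difference = 17.01 − 23.42 = -6.41 percentage points.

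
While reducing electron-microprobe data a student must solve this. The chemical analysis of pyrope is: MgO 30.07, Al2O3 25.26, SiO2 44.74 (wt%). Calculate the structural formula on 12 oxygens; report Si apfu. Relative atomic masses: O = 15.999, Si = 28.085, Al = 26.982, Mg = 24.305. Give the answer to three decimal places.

3.000 Si apfu

30.07 wt% MgO ÷ 40.304 g/mol = 0.74608 mol, giving 0.74608 Mg and 0.74608 O.
25.26 wt% Al2O3 ÷ 101.961 g/mol = 0.24774 mol, giving 0.49548 Al and 0.74322 O.
44.74 wt% SiO2 ÷ 60.083 g/mol = 0.74464 mol, giving 0.74464 Si and 1.48928 O.
Oxygen sums to 2.97858; scaling by 12/2.97858 = 4.02877 puts the formula on 12 O.
Si: 0.74464 × 4.02877 = 3.000 atoms per formula unit.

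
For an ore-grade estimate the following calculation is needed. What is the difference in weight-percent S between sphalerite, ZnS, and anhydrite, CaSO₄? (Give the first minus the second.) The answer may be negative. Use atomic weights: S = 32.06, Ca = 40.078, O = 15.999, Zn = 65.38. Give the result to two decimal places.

M(ZnS) = 97.440 g/mol, so wt% S = 32.060/97.440 × 100 = 32.90%.
M(CaSO₄) = 136.134 g/mol, so wt% S = 32.060/136.134 × 100 = 23.55%.
32.90 − 23.55 = 9.35 pp.

9.35 percentage points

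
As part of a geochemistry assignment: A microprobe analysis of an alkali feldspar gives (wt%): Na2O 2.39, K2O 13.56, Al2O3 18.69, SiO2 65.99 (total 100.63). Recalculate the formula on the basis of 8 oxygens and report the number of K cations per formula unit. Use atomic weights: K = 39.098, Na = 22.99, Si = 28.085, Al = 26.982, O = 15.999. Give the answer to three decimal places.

0.786 K apfu

Na2O: 2.39/61.979 = 0.03856 mol → 0.07712 mol Na, 0.03856 mol O.
K2O: 13.56/94.195 = 0.14396 mol → 0.28792 mol K, 0.14396 mol O.
Al2O3: 18.69/101.961 = 0.18331 mol → 0.36662 mol Al, 0.54993 mol O.
SiO2: 65.99/60.083 = 1.09831 mol → 1.09831 mol Si, 2.19662 mol O.
Total oxygen = 2.92907 mol. Normalization factor = 8/2.92907 = 2.73124.
K per 8 O = 0.28792 × 2.73124 = 0.786.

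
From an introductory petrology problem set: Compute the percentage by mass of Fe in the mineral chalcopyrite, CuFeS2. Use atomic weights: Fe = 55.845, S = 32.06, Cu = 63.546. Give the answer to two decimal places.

30.43 mass %

Molar mass of CuFeS2: 1*63.546 + 1*55.845 + 2*32.06 = 183.511 g/mol.
Mass of Fe per formula unit: 1 × 55.845 = 55.845 g.
Weight fraction Fe = 55.845 / 183.511 = 0.3043.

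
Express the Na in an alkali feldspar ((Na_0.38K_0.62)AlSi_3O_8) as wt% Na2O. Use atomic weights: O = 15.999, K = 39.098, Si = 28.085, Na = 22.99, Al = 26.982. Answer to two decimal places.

4.33 wt%

M((Na_0.38K_0.62)AlSi_3O_8) = 272.206 g/mol; M(Na2O) = 61.979 g/mol.
Moles Na2O per formula unit = 0.38 Na ÷ 2 = 0.1900.
Na2O fraction = (0.1900 × 61.979) / 272.206 = 11.776/272.206 = 0.0433.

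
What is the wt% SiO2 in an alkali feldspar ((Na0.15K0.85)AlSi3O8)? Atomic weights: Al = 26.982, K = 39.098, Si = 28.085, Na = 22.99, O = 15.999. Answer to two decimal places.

Formula mass = 275.911 g/mol.
3 Si → 3.0000 mol SiO2 per formula unit; M(SiO2) = 60.083, so SiO2 mass = 180.249 g.
180.249/275.911 × 100 = 65.33 wt%.

65.33 wt%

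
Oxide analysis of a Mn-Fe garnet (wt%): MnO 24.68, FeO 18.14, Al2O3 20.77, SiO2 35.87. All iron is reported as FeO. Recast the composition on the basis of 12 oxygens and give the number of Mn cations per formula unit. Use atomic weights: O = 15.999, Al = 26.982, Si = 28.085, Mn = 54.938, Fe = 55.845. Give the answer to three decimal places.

1.736 Mn apfu

MnO (M=70.937): mol = 0.34791; Mn = 0.34791, O = 0.34791.
FeO (M=71.844): mol = 0.25249; Fe = 0.25249, O = 0.25249.
Al2O3 (M=101.961): mol = 0.20371; Al = 0.40742, O = 0.61113.
SiO2 (M=60.083): mol = 0.59701; Si = 0.59701, O = 1.19402.
ΣO = 2.40555; factor = 12/ΣO = 4.98846.
Mn apfu = 0.34791 × 4.98846 = 1.736.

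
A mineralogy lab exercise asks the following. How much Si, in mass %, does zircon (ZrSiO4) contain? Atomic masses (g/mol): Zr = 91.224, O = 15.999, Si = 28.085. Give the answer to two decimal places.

M(ZrSiO4) = 183.305 g/mol.
Si contributes 1 × 28.085 = 28.085 g per mole.
28.085/183.305 = 0.1532 → 15.32%.

15.32 mass %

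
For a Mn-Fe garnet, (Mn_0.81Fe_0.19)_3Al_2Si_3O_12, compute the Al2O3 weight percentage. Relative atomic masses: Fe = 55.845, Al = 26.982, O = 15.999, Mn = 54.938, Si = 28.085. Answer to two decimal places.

20.58 wt%

Molar mass of (Mn_0.81Fe_0.19)_3Al_2Si_3O_12 = 2.43×54.938 + 0.57×55.845 + 2×26.982 + 3×28.085 + 12×15.999 = 495.538 g/mol.
Each formula unit contains 2 Al, equivalent to 2/2 = 1.0000 mol Al2O3.
M(Al2O3) = 2×26.982 + 3×15.999 = 101.961 g/mol.
Mass of Al2O3 per formula unit = 1.0000 × 101.961 = 101.961 g.
Al2O3 wt% = 101.961 / 495.538 × 100 = 20.58%.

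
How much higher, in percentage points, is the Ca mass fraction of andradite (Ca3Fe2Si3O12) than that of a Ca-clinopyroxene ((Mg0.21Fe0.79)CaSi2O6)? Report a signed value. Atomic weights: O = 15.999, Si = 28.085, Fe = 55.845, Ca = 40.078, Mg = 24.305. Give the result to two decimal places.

7.06 percentage points

Ca in Ca3Fe2Si3O12: molar mass 508.167 g/mol; 3×40.078 = 120.234 g → 23.66 wt%.
Ca in (Mg0.21Fe0.79)CaSi2O6: molar mass 241.464 g/mol; 1×40.078 = 40.078 g → 16.60 wt%.
Difference = 23.66 − 16.60 = 7.06 percentage points.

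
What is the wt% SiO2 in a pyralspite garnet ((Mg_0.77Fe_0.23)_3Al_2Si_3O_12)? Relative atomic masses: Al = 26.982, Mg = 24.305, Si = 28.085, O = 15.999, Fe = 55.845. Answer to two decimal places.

M((Mg_0.77Fe_0.23)_3Al_2Si_3O_12) = 424.885 g/mol; M(SiO2) = 60.083 g/mol.
Moles SiO2 per formula unit = 3 Si ÷ 1 = 3.0000.
SiO2 fraction = (3.0000 × 60.083) / 424.885 = 180.249/424.885 = 0.4242.

42.42 wt%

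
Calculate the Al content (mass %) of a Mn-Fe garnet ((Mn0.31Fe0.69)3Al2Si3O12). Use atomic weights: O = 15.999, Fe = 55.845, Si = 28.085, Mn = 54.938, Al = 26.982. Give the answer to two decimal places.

Formula mass = 0.93×54.938 + 2.07×55.845 + 2×26.982 + 3×28.085 + 12×15.999 = 496.898 g/mol, of which 53.964 g is Al.
So Al makes up 53.964/496.898 = 0.1086 of the mass, i.e. 10.86%.

10.86 mass %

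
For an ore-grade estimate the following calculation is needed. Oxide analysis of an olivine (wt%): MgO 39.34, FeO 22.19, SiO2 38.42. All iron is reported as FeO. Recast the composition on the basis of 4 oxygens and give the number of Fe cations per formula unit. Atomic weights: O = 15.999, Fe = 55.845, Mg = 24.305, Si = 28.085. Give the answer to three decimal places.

0.482 Fe apfu

MgO: 39.34/40.304 = 0.97608 mol → 0.97608 mol Mg, 0.97608 mol O.
FeO: 22.19/71.844 = 0.30886 mol → 0.30886 mol Fe, 0.30886 mol O.
SiO2: 38.42/60.083 = 0.63945 mol → 0.63945 mol Si, 1.27890 mol O.
Total oxygen = 2.56384 mol. Normalization factor = 4/2.56384 = 1.56016.
Fe per 4 O = 0.30886 × 1.56016 = 0.482.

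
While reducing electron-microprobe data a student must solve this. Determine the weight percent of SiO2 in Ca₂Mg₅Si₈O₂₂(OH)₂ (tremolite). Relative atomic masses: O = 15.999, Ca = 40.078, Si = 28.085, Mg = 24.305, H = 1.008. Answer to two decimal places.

Formula mass = 812.353 g/mol.
8 Si → 8.0000 mol SiO2 per formula unit; M(SiO2) = 60.083, so SiO2 mass = 480.664 g.
480.664/812.353 × 100 = 59.17 wt%.

59.17 wt%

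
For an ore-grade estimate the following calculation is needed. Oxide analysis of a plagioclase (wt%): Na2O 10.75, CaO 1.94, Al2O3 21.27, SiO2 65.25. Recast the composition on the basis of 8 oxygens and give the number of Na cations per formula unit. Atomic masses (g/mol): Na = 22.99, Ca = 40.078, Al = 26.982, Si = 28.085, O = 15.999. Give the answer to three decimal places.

0.923 Na apfu

10.75 wt% Na2O ÷ 61.979 g/mol = 0.17345 mol, giving 0.34690 Na and 0.17345 O.
1.94 wt% CaO ÷ 56.077 g/mol = 0.03460 mol, giving 0.03460 Ca and 0.03460 O.
21.27 wt% Al2O3 ÷ 101.961 g/mol = 0.20861 mol, giving 0.41722 Al and 0.62583 O.
65.25 wt% SiO2 ÷ 60.083 g/mol = 1.08600 mol, giving 1.08600 Si and 2.17200 O.
Oxygen sums to 3.00588; scaling by 8/3.00588 = 2.66145 puts the formula on 8 O.
Na: 0.34690 × 2.66145 = 0.923 atoms per formula unit.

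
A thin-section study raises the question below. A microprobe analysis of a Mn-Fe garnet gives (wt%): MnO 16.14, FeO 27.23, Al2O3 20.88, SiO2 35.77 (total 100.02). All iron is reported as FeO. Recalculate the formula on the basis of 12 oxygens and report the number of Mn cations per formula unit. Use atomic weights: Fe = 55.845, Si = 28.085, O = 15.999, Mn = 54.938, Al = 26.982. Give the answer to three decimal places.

MnO: 16.14/70.937 = 0.22753 mol → 0.22753 mol Mn, 0.22753 mol O.
FeO: 27.23/71.844 = 0.37902 mol → 0.37902 mol Fe, 0.37902 mol O.
Al2O3: 20.88/101.961 = 0.20478 mol → 0.40956 mol Al, 0.61434 mol O.
SiO2: 35.77/60.083 = 0.59534 mol → 0.59534 mol Si, 1.19068 mol O.
Total oxygen = 2.41157 mol. Normalization factor = 12/2.41157 = 4.97601.
Mn per 12 O = 0.22753 × 4.97601 = 1.132.

1.132 Mn apfu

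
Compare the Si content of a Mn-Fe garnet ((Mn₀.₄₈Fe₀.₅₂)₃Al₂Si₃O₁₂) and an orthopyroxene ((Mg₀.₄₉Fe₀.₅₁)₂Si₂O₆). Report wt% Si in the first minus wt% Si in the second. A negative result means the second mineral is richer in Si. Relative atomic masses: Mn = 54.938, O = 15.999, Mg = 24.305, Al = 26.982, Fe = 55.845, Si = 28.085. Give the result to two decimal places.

-7.14 percentage points

Si in (Mn₀.₄₈Fe₀.₅₂)₃Al₂Si₃O₁₂: molar mass 496.436 g/mol; 3×28.085 = 84.255 g → 16.97 wt%.
Si in (Mg₀.₄₉Fe₀.₅₁)₂Si₂O₆: molar mass 232.945 g/mol; 2×28.085 = 56.170 g → 24.11 wt%.
Difference = 16.97 − 24.11 = -7.14 percentage points.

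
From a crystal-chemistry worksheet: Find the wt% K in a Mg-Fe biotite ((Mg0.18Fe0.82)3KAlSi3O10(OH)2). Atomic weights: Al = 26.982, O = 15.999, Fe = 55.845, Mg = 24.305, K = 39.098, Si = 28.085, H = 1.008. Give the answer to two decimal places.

7.90 weight percent

Formula mass = 0.54×24.305 + 2.46×55.845 + 1×39.098 + 1×26.982 + 3×28.085 + 12×15.999 + 2×1.008 = 494.842 g/mol, of which 39.098 g is K.
So K makes up 39.098/494.842 = 0.0790 of the mass, i.e. 7.90%.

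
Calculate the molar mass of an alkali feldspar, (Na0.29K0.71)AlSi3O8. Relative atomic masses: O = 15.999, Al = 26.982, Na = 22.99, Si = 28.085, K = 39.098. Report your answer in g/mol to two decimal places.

The formula mass is the sum 0.29·22.99 + 0.71·39.098 + 1·26.982 + 3·28.085 + 8·15.999.

273.66 g/mol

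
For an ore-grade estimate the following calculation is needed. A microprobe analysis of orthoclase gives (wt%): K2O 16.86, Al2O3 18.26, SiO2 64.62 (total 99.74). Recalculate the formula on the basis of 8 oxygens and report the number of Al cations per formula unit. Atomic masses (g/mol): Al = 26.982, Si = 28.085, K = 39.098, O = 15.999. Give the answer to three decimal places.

0.999 Al apfu

16.86 wt% K2O ÷ 94.195 g/mol = 0.17899 mol, giving 0.35798 K and 0.17899 O.
18.26 wt% Al2O3 ÷ 101.961 g/mol = 0.17909 mol, giving 0.35818 Al and 0.53727 O.
64.62 wt% SiO2 ÷ 60.083 g/mol = 1.07551 mol, giving 1.07551 Si and 2.15102 O.
Oxygen sums to 2.86728; scaling by 8/2.86728 = 2.79010 puts the formula on 8 O.
Al: 0.35818 × 2.79010 = 0.999 atoms per formula unit.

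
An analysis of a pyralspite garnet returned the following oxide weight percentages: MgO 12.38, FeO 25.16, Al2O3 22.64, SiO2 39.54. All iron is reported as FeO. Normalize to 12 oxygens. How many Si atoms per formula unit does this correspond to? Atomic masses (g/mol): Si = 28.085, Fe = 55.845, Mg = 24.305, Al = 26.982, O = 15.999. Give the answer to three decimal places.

MgO: 12.38/40.304 = 0.30717 mol → 0.30717 mol Mg, 0.30717 mol O.
FeO: 25.16/71.844 = 0.35020 mol → 0.35020 mol Fe, 0.35020 mol O.
Al2O3: 22.64/101.961 = 0.22205 mol → 0.44410 mol Al, 0.66615 mol O.
SiO2: 39.54/60.083 = 0.65809 mol → 0.65809 mol Si, 1.31618 mol O.
Total oxygen = 2.63970 mol. Normalization factor = 12/2.63970 = 4.54597.
Si per 12 O = 0.65809 × 4.54597 = 2.992.

2.992 Si apfu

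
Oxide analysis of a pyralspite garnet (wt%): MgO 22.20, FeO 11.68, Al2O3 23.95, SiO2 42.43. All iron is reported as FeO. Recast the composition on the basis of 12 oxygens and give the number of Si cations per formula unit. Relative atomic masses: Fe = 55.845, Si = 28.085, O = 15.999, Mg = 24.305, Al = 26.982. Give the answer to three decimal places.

2.994 Si apfu

MgO (M=40.304): mol = 0.55081; Mg = 0.55081, O = 0.55081.
FeO (M=71.844): mol = 0.16257; Fe = 0.16257, O = 0.16257.
Al2O3 (M=101.961): mol = 0.23489; Al = 0.46978, O = 0.70467.
SiO2 (M=60.083): mol = 0.70619; Si = 0.70619, O = 1.41238.
ΣO = 2.83043; factor = 12/ΣO = 4.23964.
Si apfu = 0.70619 × 4.23964 = 2.994.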